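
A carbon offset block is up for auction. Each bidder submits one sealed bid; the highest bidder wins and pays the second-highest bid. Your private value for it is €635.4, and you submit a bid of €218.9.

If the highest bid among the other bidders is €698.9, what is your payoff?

Your bid €218.9 is below the highest competing bid €698.9, so you lose.
A losing bidder pays nothing and receives nothing: payoff = €0.

€0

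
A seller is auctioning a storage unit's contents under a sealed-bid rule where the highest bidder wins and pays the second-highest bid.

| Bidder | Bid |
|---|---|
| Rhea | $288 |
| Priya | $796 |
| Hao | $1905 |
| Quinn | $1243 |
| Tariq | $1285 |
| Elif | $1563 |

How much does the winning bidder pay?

Highest bid: Hao at $1905, so Hao wins.
Second-highest bid: Elif at $1563 — that is the price the winner pays.

$1563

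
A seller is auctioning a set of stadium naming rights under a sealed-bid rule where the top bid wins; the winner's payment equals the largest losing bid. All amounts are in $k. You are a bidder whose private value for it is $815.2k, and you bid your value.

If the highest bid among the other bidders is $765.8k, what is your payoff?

Your bid $815.2k exceeds the highest competing bid $765.8k, so you win.
In a second-price auction the winner pays the second-highest bid, $765.8k.
Payoff = value − price = $815.2k − $765.8k = $49.4k.

$49.4k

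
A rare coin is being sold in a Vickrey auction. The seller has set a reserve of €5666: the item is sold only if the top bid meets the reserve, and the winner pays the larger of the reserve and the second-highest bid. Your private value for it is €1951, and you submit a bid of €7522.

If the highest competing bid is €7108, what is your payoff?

−€5157

Your bid €7522 is the highest and exceeds the reserve.
Price = max(second-highest bid, reserve) = max(€7108, €5666) = €7108.
Payoff = €1951 − €7108 = −€5157.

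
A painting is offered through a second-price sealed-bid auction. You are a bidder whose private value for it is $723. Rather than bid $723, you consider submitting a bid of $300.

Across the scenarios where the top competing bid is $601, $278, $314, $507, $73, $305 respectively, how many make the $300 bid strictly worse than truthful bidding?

The deviation hurts exactly when the highest competing bid lies strictly between $300 and $723 — underbidding then forfeits a profitable win.
$601: inside the interval → strictly worse (loss $122).
$278: below both → same outcome either way.
$314: inside the interval → strictly worse (loss $409).
$507: inside the interval → strictly worse (loss $216).
$73: below both → same outcome either way.
$305: inside the interval → strictly worse (loss $418).
Count: 4.

4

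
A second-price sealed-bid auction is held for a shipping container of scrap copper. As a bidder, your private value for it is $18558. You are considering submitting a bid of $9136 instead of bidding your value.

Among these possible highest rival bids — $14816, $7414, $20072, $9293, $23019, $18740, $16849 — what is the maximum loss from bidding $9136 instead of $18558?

$9265

$14816: truthful gives $3742, deviation gives $0 → loss $3742.
$7414: same outcome either way → loss $0.
$20072: same outcome either way → loss $0.
$9293: truthful gives $9265, deviation gives $0 → loss $9265.
$23019: same outcome either way → loss $0.
$18740: same outcome either way → loss $0.
$16849: truthful gives $1709, deviation gives $0 → loss $1709.
Maximum loss: $9265.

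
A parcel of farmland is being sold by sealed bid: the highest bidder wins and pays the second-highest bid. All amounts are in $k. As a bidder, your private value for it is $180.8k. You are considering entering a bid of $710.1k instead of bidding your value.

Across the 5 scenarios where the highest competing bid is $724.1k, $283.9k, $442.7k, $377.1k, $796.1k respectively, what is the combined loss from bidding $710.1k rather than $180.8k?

The deviation costs you only when the competing bid falls strictly between $180.8k and $710.1k; elsewhere both bids give the same outcome.
$724.1k: outcomes coincide → loss $0k.
$283.9k: truthful payoff $0k, deviation payoff −$103.1k → loss $103.1k.
$442.7k: truthful payoff $0k, deviation payoff −$261.9k → loss $261.9k.
$377.1k: truthful payoff $0k, deviation payoff −$196.3k → loss $196.3k.
$796.1k: outcomes coincide → loss $0k.
Total loss = $103.1k + $261.9k + $196.3k = $561.3k.
Because the price is fixed by the runner-up's bid, deviating from your value can only change a good outcome into a bad one — never the reverse.

$561.3k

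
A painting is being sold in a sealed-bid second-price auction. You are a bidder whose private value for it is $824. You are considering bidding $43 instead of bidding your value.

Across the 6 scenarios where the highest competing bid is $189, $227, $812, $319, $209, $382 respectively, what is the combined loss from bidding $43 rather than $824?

The deviation costs you only when the competing bid falls strictly between $43 and $824; elsewhere both bids give the same outcome.
$189: truthful payoff $635, deviation payoff $0 → loss $635.
$227: truthful payoff $597, deviation payoff $0 → loss $597.
$812: truthful payoff $12, deviation payoff $0 → loss $12.
$319: truthful payoff $505, deviation payoff $0 → loss $505.
$209: truthful payoff $615, deviation payoff $0 → loss $615.
$382: truthful payoff $442, deviation payoff $0 → loss $442.
Total loss = $635 + $597 + $12 + $505 + $615 + $442 = $2806.

$2806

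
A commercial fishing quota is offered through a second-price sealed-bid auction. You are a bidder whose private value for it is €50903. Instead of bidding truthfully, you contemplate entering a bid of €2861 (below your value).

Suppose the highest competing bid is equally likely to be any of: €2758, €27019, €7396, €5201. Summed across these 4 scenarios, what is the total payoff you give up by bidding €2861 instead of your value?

€113093

The deviation costs you only when the competing bid falls strictly between €2861 and €50903; elsewhere both bids give the same outcome.
€2758: outcomes coincide → loss €0.
€27019: truthful payoff €23884, deviation payoff €0 → loss €23884.
€7396: truthful payoff €43507, deviation payoff €0 → loss €43507.
€5201: truthful payoff €45702, deviation payoff €0 → loss €45702.
Total loss = €23884 + €43507 + €45702 = €113093.
Truthful bidding weakly dominates here: raising your bid can only win items priced above your value, and lowering it can only forfeit items priced below.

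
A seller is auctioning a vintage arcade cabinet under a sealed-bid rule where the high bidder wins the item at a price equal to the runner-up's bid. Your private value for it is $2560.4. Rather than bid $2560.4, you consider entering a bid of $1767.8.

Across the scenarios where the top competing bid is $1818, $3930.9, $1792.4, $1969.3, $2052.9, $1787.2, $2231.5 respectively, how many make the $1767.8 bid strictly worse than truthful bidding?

The deviation hurts exactly when the highest competing bid lies strictly between $1767.8 and $2560.4 — underbidding then forfeits a profitable win.
$1818: inside the interval → strictly worse (loss $742.4).
$3930.9: above both → same outcome either way.
$1792.4: inside the interval → strictly worse (loss $768).
$1969.3: inside the interval → strictly worse (loss $591.1).
$2052.9: inside the interval → strictly worse (loss $507.5).
$1787.2: inside the interval → strictly worse (loss $773.2).
$2231.5: inside the interval → strictly worse (loss $328.9).
Count: 6.

6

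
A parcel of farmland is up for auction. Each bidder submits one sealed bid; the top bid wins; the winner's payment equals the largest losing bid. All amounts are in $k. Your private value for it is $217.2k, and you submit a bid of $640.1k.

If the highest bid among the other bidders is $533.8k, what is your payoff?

Your bid $640.1k exceeds the highest competing bid $533.8k, so you win.
In a second-price auction the winner pays the second-highest bid, $533.8k.
Payoff = value − price = $217.2k − $533.8k = −$316.6k.

−$316.6k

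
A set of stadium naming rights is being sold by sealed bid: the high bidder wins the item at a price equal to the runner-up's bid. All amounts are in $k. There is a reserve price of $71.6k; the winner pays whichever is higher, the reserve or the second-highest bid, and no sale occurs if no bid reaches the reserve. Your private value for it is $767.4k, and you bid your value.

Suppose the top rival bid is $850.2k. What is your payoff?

Your bid $767.4k is below the highest competing bid $850.2k, so you lose. Payoff $0k.

$0k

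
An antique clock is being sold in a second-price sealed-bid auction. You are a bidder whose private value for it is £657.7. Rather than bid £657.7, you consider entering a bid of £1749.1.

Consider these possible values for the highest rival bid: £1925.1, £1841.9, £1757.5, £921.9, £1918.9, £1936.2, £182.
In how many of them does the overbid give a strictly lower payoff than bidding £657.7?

1

The deviation hurts exactly when the highest competing bid lies strictly between £657.7 and £1749.1 — overbidding then wins at a price above your value.
£1925.1: above both → same outcome either way.
£1841.9: above both → same outcome either way.
£1757.5: above both → same outcome either way.
£921.9: inside the interval → strictly worse (loss £264.2).
£1918.9: above both → same outcome either way.
£1936.2: above both → same outcome either way.
£182: below both → same outcome either way.
Count: 1.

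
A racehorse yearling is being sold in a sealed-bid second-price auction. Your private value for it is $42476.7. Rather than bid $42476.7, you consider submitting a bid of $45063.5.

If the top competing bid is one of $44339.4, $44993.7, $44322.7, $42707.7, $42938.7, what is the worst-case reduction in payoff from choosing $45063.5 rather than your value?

$2517

$44339.4: truthful gives $0, deviation gives −$1862.7 → loss $1862.7.
$44993.7: truthful gives $0, deviation gives −$2517 → loss $2517.
$44322.7: truthful gives $0, deviation gives −$1846 → loss $1846.
$42707.7: truthful gives $0, deviation gives −$231 → loss $231.
$42938.7: truthful gives $0, deviation gives −$462 → loss $462.
Maximum loss: $2517.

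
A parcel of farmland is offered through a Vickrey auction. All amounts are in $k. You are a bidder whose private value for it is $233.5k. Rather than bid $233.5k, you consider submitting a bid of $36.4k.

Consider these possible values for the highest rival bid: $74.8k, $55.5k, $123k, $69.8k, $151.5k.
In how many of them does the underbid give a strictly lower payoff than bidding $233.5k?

The deviation hurts exactly when the highest competing bid lies strictly between $36.4k and $233.5k — underbidding then forfeits a profitable win.
$74.8k: inside the interval → strictly worse (loss $158.7k).
$55.5k: inside the interval → strictly worse (loss $178k).
$123k: inside the interval → strictly worse (loss $110.5k).
$69.8k: inside the interval → strictly worse (loss $163.7k).
$151.5k: inside the interval → strictly worse (loss $82k).
Count: 5.

5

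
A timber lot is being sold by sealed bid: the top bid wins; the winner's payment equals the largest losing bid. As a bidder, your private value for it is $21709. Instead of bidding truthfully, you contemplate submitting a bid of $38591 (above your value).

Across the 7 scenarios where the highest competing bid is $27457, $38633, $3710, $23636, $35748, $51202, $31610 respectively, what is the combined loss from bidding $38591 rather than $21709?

The deviation costs you only when the competing bid falls strictly between $21709 and $38591; elsewhere both bids give the same outcome.
$27457: truthful payoff $0, deviation payoff −$5748 → loss $5748.
$38633: outcomes coincide → loss $0.
$3710: outcomes coincide → loss $0.
$23636: truthful payoff $0, deviation payoff −$1927 → loss $1927.
$35748: truthful payoff $0, deviation payoff −$14039 → loss $14039.
$51202: outcomes coincide → loss $0.
$31610: truthful payoff $0, deviation payoff −$9901 → loss $9901.
Total loss = $5748 + $1927 + $14039 + $9901 = $31615.

$31615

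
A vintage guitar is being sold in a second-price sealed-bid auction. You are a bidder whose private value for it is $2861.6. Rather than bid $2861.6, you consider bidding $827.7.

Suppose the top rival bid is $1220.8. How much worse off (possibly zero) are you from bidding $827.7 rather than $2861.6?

Bidding your value $2861.6: you win (since $2861.6 > $1220.8) and pay $1220.8. Payoff $1640.8.
Bidding $827.7: you lose. Payoff $0.
The competing bid $1220.8 lies between your shaded bid and your value, so underbidding forfeits an item you could have won at a profitable price.
Loss from deviating = $1640.8 − ($0) = $1640.8.
Truthful bidding weakly dominates here: raising your bid can only win items priced above your value, and lowering it can only forfeit items priced below.

$1640.8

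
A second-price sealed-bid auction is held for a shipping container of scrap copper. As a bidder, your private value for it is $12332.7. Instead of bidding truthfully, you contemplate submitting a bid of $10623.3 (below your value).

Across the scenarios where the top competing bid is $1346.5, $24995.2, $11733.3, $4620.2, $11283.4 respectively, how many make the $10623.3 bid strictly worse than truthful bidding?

The deviation hurts exactly when the highest competing bid lies strictly between $10623.3 and $12332.7 — underbidding then forfeits a profitable win.
$1346.5: below both → same outcome either way.
$24995.2: above both → same outcome either way.
$11733.3: inside the interval → strictly worse (loss $599.4).
$4620.2: below both → same outcome either way.
$11283.4: inside the interval → strictly worse (loss $1049.3).
Count: 2.

2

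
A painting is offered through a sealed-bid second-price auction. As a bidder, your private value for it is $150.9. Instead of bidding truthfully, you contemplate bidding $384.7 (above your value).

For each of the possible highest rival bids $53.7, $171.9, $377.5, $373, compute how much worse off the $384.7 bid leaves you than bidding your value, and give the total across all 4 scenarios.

$469.7

The deviation costs you only when the competing bid falls strictly between $150.9 and $384.7; elsewhere both bids give the same outcome.
$53.7: outcomes coincide → loss $0.
$171.9: truthful payoff $0, deviation payoff −$21 → loss $21.
$377.5: truthful payoff $0, deviation payoff −$226.6 → loss $226.6.
$373: truthful payoff $0, deviation payoff −$222.1 → loss $222.1.
Total loss = $21 + $226.6 + $222.1 = $469.7.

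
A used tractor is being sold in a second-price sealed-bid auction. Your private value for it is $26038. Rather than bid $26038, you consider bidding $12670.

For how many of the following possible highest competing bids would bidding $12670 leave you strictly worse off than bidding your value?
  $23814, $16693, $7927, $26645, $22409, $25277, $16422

The deviation hurts exactly when the highest competing bid lies strictly between $12670 and $26038 — underbidding then forfeits a profitable win.
$23814: inside the interval → strictly worse (loss $2224).
$16693: inside the interval → strictly worse (loss $9345).
$7927: below both → same outcome either way.
$26645: above both → same outcome either way.
$22409: inside the interval → strictly worse (loss $3629).
$25277: inside the interval → strictly worse (loss $761).
$16422: inside the interval → strictly worse (loss $9616).
Count: 5.

5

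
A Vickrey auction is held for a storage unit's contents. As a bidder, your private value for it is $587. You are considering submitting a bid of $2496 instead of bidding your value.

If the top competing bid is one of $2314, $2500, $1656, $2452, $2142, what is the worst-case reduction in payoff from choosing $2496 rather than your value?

$1865

$2314: truthful gives $0, deviation gives −$1727 → loss $1727.
$2500: same outcome either way → loss $0.
$1656: truthful gives $0, deviation gives −$1069 → loss $1069.
$2452: truthful gives $0, deviation gives −$1865 → loss $1865.
$2142: truthful gives $0, deviation gives −$1555 → loss $1555.
Maximum loss: $1865.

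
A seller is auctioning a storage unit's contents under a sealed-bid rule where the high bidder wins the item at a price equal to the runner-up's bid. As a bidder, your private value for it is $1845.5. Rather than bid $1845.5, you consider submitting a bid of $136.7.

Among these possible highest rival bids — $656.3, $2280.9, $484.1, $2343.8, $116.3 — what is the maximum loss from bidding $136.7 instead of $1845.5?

$656.3: truthful gives $1189.2, deviation gives $0 → loss $1189.2.
$2280.9: same outcome either way → loss $0.
$484.1: truthful gives $1361.4, deviation gives $0 → loss $1361.4.
$2343.8: same outcome either way → loss $0.
$116.3: same outcome either way → loss $0.
Maximum loss: $1361.4.

$1361.4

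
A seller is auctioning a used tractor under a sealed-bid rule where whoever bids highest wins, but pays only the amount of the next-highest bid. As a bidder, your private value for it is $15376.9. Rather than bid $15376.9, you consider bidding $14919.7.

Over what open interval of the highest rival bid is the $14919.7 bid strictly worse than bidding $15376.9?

($14919.7, $15376.9)

If the competing bid is below $14919.7, both bids win at the same price — no difference.
If it is above $15376.9, both bids lose — no difference.
If it lies strictly between $14919.7 and $15376.9, bidding your value wins at a price below your value (positive payoff) while bidding $14919.7 loses (payoff 0).
So the deviation strictly hurts on the open interval ($14919.7, $15376.9).
Because the price is fixed by the runner-up's bid, deviating from your value can only change a good outcome into a bad one — never the reverse.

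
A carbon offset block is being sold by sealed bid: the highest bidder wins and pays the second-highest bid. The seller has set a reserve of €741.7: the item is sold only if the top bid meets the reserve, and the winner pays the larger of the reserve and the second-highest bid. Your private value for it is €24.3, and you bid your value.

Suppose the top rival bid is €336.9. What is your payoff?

Your bid €24.3 is below the highest competing bid €336.9, so you lose. Payoff €0.

€0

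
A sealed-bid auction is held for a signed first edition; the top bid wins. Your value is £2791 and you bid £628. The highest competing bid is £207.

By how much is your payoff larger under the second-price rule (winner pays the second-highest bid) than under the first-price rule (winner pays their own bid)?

You have the highest bid, so you win under either rule.
Second-price: pay £207 → payoff £2584.
First-price: pay your own bid £628 → payoff £2163.
Difference = £2584 − (£2163) = £421.

£421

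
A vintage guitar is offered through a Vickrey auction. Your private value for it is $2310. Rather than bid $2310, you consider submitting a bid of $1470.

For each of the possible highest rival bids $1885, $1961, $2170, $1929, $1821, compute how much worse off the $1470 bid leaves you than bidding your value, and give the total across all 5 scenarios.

The deviation costs you only when the competing bid falls strictly between $1470 and $2310; elsewhere both bids give the same outcome.
$1885: truthful payoff $425, deviation payoff $0 → loss $425.
$1961: truthful payoff $349, deviation payoff $0 → loss $349.
$2170: truthful payoff $140, deviation payoff $0 → loss $140.
$1929: truthful payoff $381, deviation payoff $0 → loss $381.
$1821: truthful payoff $489, deviation payoff $0 → loss $489.
Total loss = $425 + $349 + $140 + $381 + $489 = $1784.
Truthful bidding weakly dominates here: raising your bid can only win items priced above your value, and lowering it can only forfeit items priced below.

$1784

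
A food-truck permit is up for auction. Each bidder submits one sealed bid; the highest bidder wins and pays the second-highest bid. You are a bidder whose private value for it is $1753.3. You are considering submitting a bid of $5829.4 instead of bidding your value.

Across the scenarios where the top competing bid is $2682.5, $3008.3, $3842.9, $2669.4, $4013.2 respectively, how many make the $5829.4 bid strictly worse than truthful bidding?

The deviation hurts exactly when the highest competing bid lies strictly between $1753.3 and $5829.4 — overbidding then wins at a price above your value.
$2682.5: inside the interval → strictly worse (loss $929.2).
$3008.3: inside the interval → strictly worse (loss $1255).
$3842.9: inside the interval → strictly worse (loss $2089.6).
$2669.4: inside the interval → strictly worse (loss $916.1).
$4013.2: inside the interval → strictly worse (loss $2259.9).
Count: 5.

5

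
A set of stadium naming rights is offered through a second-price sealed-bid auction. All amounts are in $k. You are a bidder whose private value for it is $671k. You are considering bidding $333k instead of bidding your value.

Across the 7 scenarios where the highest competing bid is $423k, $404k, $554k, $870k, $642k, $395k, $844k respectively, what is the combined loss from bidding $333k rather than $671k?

The deviation costs you only when the competing bid falls strictly between $333k and $671k; elsewhere both bids give the same outcome.
$423k: truthful payoff $248k, deviation payoff $0k → loss $248k.
$404k: truthful payoff $267k, deviation payoff $0k → loss $267k.
$554k: truthful payoff $117k, deviation payoff $0k → loss $117k.
$870k: outcomes coincide → loss $0k.
$642k: truthful payoff $29k, deviation payoff $0k → loss $29k.
$395k: truthful payoff $276k, deviation payoff $0k → loss $276k.
$844k: outcomes coincide → loss $0k.
Total loss = $248k + $267k + $117k + $29k + $276k = $937k.

$937k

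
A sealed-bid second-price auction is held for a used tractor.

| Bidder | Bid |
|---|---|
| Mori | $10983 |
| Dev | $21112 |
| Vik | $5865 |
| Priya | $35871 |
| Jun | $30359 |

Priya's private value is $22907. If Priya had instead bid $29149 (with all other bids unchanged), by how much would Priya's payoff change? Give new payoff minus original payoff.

$7452

The highest bid among the other bidders is $30359; Priya's bid doesn't change that.
Original bid $35871: Priya is highest, pays the top rival bid $30359; payoff $22907 − $30359 = −$7452.
Alternative bid $29149: Priya is not highest (top rival bid is $30359); payoff $0.
Change in payoff = $0 − (−$7452) = $7452.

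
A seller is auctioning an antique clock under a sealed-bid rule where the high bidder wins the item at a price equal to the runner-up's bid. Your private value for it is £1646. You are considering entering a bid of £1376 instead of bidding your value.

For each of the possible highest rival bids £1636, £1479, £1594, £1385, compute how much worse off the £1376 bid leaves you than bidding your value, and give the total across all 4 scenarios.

£490

The deviation costs you only when the competing bid falls strictly between £1376 and £1646; elsewhere both bids give the same outcome.
£1636: truthful payoff £10, deviation payoff £0 → loss £10.
£1479: truthful payoff £167, deviation payoff £0 → loss £167.
£1594: truthful payoff £52, deviation payoff £0 → loss £52.
£1385: truthful payoff £261, deviation payoff £0 → loss £261.
Total loss = £10 + £167 + £52 + £261 = £490.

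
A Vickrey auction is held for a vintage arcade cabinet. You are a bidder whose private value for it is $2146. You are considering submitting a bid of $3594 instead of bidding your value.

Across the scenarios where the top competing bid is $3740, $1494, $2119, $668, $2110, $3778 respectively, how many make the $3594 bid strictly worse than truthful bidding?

The deviation hurts exactly when the highest competing bid lies strictly between $2146 and $3594 — overbidding then wins at a price above your value.
$3740: above both → same outcome either way.
$1494: below both → same outcome either way.
$2119: below both → same outcome either way.
$668: below both → same outcome either way.
$2110: below both → same outcome either way.
$3778: above both → same outcome either way.
Count: 0.

0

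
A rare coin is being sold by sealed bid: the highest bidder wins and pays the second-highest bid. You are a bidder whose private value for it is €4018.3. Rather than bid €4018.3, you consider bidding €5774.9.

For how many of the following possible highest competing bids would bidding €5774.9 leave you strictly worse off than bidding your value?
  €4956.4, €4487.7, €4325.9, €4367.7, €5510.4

5

The deviation hurts exactly when the highest competing bid lies strictly between €4018.3 and €5774.9 — overbidding then wins at a price above your value.
€4956.4: inside the interval → strictly worse (loss €938.1).
€4487.7: inside the interval → strictly worse (loss €469.4).
€4325.9: inside the interval → strictly worse (loss €307.6).
€4367.7: inside the interval → strictly worse (loss €349.4).
€5510.4: inside the interval → strictly worse (loss €1492.1).
Count: 5.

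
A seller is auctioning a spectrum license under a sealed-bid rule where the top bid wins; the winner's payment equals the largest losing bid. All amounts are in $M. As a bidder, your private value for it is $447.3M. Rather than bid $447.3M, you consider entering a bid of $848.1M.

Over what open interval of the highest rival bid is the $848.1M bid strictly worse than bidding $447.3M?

If the competing bid is below $447.3M, both bids win at the same price — no difference.
If it is above $848.1M, both bids lose — no difference.
If it lies strictly between $447.3M and $848.1M, bidding your value loses (payoff 0) while bidding $848.1M wins at a price above your value (payoff negative).
So the deviation strictly hurts on the open interval ($447.3M, $848.1M).
Truthful bidding weakly dominates here: raising your bid can only win items priced above your value, and lowering it can only forfeit items priced below.

($447.3M, $848.1M)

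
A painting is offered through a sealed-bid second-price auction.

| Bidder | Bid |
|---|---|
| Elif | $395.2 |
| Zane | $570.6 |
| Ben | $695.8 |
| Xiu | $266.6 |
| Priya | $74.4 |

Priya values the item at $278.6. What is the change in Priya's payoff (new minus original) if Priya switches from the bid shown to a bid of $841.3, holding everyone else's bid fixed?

The highest bid among the other bidders is $695.8; Priya's bid doesn't change that.
Original bid $74.4: Priya is not highest (top rival bid is $695.8); payoff $0.
Alternative bid $841.3: Priya is highest, pays the top rival bid $695.8; payoff $278.6 − $695.8 = −$417.2.
Change in payoff = −$417.2 − ($0) = −$417.2.

−$417.2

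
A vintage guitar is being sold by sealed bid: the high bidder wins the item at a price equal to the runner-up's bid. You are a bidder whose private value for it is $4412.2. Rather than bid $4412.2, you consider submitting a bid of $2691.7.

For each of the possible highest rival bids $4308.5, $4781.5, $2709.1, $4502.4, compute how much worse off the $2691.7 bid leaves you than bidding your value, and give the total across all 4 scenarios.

The deviation costs you only when the competing bid falls strictly between $2691.7 and $4412.2; elsewhere both bids give the same outcome.
$4308.5: truthful payoff $103.7, deviation payoff $0 → loss $103.7.
$4781.5: outcomes coincide → loss $0.
$2709.1: truthful payoff $1703.1, deviation payoff $0 → loss $1703.1.
$4502.4: outcomes coincide → loss $0.
Total loss = $103.7 + $1703.1 = $1806.8.
Truthful bidding weakly dominates here: raising your bid can only win items priced above your value, and lowering it can only forfeit items priced below.

$1806.8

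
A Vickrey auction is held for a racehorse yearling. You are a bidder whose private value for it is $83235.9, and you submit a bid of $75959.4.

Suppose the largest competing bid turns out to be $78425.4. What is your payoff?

Your bid $75959.4 is below the highest competing bid $78425.4, so you lose.
A losing bidder pays nothing and receives nothing: payoff = $0.

$0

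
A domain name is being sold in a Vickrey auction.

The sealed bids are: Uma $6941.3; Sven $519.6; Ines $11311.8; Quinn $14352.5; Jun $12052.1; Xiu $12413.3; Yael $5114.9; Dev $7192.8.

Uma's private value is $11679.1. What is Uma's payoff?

Highest bid: Quinn at $14352.5, so Quinn wins.
Second-highest bid: Xiu at $12413.3 — that is the price the winner pays.
Uma did not win, so Uma pays nothing and receives nothing: payoff $0.

$0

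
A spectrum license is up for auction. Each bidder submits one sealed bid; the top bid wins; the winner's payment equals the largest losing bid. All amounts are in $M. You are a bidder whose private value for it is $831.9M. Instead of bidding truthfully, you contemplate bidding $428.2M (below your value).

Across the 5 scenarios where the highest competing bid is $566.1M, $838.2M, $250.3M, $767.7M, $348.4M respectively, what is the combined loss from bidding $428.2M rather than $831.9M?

$330M

The deviation costs you only when the competing bid falls strictly between $428.2M and $831.9M; elsewhere both bids give the same outcome.
$566.1M: truthful payoff $265.8M, deviation payoff $0M → loss $265.8M.
$838.2M: outcomes coincide → loss $0M.
$250.3M: outcomes coincide → loss $0M.
$767.7M: truthful payoff $64.2M, deviation payoff $0M → loss $64.2M.
$348.4M: outcomes coincide → loss $0M.
Total loss = $265.8M + $64.2M = $330M.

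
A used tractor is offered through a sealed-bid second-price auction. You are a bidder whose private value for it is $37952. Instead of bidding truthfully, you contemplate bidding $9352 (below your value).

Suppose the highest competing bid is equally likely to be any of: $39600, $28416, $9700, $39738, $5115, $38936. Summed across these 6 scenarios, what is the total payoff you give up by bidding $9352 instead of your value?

The deviation costs you only when the competing bid falls strictly between $9352 and $37952; elsewhere both bids give the same outcome.
$39600: outcomes coincide → loss $0.
$28416: truthful payoff $9536, deviation payoff $0 → loss $9536.
$9700: truthful payoff $28252, deviation payoff $0 → loss $28252.
$39738: outcomes coincide → loss $0.
$5115: outcomes coincide → loss $0.
$38936: outcomes coincide → loss $0.
Total loss = $9536 + $28252 = $37788.

$37788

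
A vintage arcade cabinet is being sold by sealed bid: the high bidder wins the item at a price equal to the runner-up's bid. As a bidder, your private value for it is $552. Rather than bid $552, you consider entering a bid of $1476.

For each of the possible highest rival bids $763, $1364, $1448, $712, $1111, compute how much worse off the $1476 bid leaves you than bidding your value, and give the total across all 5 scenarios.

$2638

The deviation costs you only when the competing bid falls strictly between $552 and $1476; elsewhere both bids give the same outcome.
$763: truthful payoff $0, deviation payoff −$211 → loss $211.
$1364: truthful payoff $0, deviation payoff −$812 → loss $812.
$1448: truthful payoff $0, deviation payoff −$896 → loss $896.
$712: truthful payoff $0, deviation payoff −$160 → loss $160.
$1111: truthful payoff $0, deviation payoff −$559 → loss $559.
Total loss = $211 + $812 + $896 + $160 + $559 = $2638.
Truthful bidding weakly dominates here: raising your bid can only win items priced above your value, and lowering it can only forfeit items priced below.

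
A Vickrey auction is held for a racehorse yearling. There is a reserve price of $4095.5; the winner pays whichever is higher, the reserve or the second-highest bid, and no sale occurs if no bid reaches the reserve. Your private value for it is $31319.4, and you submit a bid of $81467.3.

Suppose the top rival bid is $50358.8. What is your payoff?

Your bid $81467.3 is the highest and exceeds the reserve.
Price = max(second-highest bid, reserve) = max($50358.8, $4095.5) = $50358.8.
Payoff = $31319.4 − $50358.8 = −$19039.4.

−$19039.4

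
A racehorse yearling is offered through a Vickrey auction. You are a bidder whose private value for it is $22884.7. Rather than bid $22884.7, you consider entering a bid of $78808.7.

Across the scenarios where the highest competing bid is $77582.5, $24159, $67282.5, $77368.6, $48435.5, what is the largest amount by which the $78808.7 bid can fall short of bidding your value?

$54697.8

$77582.5: truthful gives $0, deviation gives −$54697.8 → loss $54697.8.
$24159: truthful gives $0, deviation gives −$1274.3 → loss $1274.3.
$67282.5: truthful gives $0, deviation gives −$44397.8 → loss $44397.8.
$77368.6: truthful gives $0, deviation gives −$54483.9 → loss $54483.9.
$48435.5: truthful gives $0, deviation gives −$25550.8 → loss $25550.8.
Maximum loss: $54697.8.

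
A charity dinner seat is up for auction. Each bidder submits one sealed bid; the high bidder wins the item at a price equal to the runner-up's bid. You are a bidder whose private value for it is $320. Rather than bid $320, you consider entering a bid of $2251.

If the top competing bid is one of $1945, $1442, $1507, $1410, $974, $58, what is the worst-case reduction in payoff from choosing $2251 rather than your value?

$1945: truthful gives $0, deviation gives −$1625 → loss $1625.
$1442: truthful gives $0, deviation gives −$1122 → loss $1122.
$1507: truthful gives $0, deviation gives −$1187 → loss $1187.
$1410: truthful gives $0, deviation gives −$1090 → loss $1090.
$974: truthful gives $0, deviation gives −$654 → loss $654.
$58: same outcome either way → loss $0.
Maximum loss: $1625.

$1625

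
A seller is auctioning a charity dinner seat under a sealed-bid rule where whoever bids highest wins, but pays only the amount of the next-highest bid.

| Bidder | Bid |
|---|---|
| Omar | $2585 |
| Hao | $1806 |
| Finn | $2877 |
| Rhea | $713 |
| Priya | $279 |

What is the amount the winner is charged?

Highest bid: Finn at $2877, so Finn wins.
Second-highest bid: Omar at $2585 — that is the price the winner pays.

$2585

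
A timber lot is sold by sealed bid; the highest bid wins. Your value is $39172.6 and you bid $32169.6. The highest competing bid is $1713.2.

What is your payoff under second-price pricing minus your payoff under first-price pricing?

$30456.4

You have the highest bid, so you win under either rule.
Second-price: pay $1713.2 → payoff $37459.4.
First-price: pay your own bid $32169.6 → payoff $7003.
Difference = $37459.4 − ($7003) = $30456.4.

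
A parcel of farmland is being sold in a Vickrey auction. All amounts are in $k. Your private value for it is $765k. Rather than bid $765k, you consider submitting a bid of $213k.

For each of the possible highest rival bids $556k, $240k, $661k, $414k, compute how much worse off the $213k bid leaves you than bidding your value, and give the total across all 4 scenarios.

The deviation costs you only when the competing bid falls strictly between $213k and $765k; elsewhere both bids give the same outcome.
$556k: truthful payoff $209k, deviation payoff $0k → loss $209k.
$240k: truthful payoff $525k, deviation payoff $0k → loss $525k.
$661k: truthful payoff $104k, deviation payoff $0k → loss $104k.
$414k: truthful payoff $351k, deviation payoff $0k → loss $351k.
Total loss = $209k + $525k + $104k + $351k = $1189k.

$1189k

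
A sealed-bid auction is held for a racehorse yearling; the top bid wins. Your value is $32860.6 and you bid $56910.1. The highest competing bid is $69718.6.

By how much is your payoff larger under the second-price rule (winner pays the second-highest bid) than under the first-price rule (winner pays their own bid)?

Your bid $56910.1 is below $69718.6, so you lose under either rule.
Payoff is $0 in both cases; difference = $0.

$0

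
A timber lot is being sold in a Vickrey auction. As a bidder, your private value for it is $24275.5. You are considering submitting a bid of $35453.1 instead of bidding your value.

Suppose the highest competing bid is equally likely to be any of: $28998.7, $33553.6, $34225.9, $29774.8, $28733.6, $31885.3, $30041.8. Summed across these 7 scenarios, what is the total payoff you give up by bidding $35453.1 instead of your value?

$47285.2

The deviation costs you only when the competing bid falls strictly between $24275.5 and $35453.1; elsewhere both bids give the same outcome.
$28998.7: truthful payoff $0, deviation payoff −$4723.2 → loss $4723.2.
$33553.6: truthful payoff $0, deviation payoff −$9278.1 → loss $9278.1.
$34225.9: truthful payoff $0, deviation payoff −$9950.4 → loss $9950.4.
$29774.8: truthful payoff $0, deviation payoff −$5499.3 → loss $5499.3.
$28733.6: truthful payoff $0, deviation payoff −$4458.1 → loss $4458.1.
$31885.3: truthful payoff $0, deviation payoff −$7609.8 → loss $7609.8.
$30041.8: truthful payoff $0, deviation payoff −$5766.3 → loss $5766.3.
Total loss = $4723.2 + $9278.1 + $9950.4 + $5499.3 + $4458.1 + $7609.8 + $5766.3 = $47285.2.
Because the price is fixed by the runner-up's bid, deviating from your value can only change a good outcome into a bad one — never the reverse.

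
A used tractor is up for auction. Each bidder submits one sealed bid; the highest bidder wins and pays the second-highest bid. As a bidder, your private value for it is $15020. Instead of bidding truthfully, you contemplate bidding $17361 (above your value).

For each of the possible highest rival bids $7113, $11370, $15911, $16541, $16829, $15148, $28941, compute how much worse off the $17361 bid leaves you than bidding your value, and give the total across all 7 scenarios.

$4349

The deviation costs you only when the competing bid falls strictly between $15020 and $17361; elsewhere both bids give the same outcome.
$7113: outcomes coincide → loss $0.
$11370: outcomes coincide → loss $0.
$15911: truthful payoff $0, deviation payoff −$891 → loss $891.
$16541: truthful payoff $0, deviation payoff −$1521 → loss $1521.
$16829: truthful payoff $0, deviation payoff −$1809 → loss $1809.
$15148: truthful payoff $0, deviation payoff −$128 → loss $128.
$28941: outcomes coincide → loss $0.
Total loss = $891 + $1521 + $1809 + $128 = $4349.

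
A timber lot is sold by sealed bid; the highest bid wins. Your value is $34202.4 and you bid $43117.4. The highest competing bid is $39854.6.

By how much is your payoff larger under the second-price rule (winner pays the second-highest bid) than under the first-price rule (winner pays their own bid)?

You have the highest bid, so you win under either rule.
Second-price: pay $39854.6 → payoff −$5652.2.
First-price: pay your own bid $43117.4 → payoff −$8915.
Difference = −$5652.2 − (−$8915) = $3262.8.

$3262.8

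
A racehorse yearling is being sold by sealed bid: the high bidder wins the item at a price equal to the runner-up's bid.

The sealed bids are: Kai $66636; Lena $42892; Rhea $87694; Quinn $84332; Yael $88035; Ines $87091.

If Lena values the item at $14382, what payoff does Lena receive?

$0

Highest bid: Yael at $88035, so Yael wins.
Second-highest bid: Rhea at $87694 — that is the price the winner pays.
Lena did not win, so Lena pays nothing and receives nothing: payoff $0.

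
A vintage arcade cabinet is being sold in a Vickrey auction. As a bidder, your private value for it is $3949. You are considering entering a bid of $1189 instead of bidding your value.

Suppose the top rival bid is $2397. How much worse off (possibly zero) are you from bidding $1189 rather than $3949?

$1552

Bidding your value $3949: you win (since $3949 > $2397) and pay $2397. Payoff $1552.
Bidding $1189: you lose. Payoff $0.
The competing bid $2397 lies between your shaded bid and your value, so underbidding forfeits an item you could have won at a profitable price.
Loss from deviating = $1552 − ($0) = $1552.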